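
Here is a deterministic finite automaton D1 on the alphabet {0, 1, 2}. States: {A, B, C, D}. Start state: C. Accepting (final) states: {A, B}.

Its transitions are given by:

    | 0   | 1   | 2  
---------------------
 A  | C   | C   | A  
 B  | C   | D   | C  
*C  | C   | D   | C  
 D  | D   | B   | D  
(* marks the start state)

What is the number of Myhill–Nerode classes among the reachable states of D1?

3

First remove the unreachable states {A}; 3 states remain.
P0 = {B} | {C,D}.
On input 1, block {C,D} splits into {C} and {D}.
The partition is now stable with 3 blocks: {B} | {C} | {D}.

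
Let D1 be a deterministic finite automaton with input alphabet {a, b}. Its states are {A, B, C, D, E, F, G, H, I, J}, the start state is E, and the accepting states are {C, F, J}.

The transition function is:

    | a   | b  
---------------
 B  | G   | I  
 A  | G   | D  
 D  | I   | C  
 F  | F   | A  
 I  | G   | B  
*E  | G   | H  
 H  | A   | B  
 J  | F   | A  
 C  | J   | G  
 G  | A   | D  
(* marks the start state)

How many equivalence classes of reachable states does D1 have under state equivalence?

4

Every state is reachable, so we keep all 10.
Start with accepting vs non-accepting: {C,F,J} | {A,B,D,E,G,H,I}.
Split {A,B,D,E,G,H,I} by δ(·,b) → {A,B,E,G,H,I} and {D}.
On input b, block {A,B,E,G,H,I} splits into {B,E,H,I} and {A,G}.
No further refinement is possible. Final partition (4 blocks): {C,F,J} | {B,E,H,I} | {D} | {A,G}.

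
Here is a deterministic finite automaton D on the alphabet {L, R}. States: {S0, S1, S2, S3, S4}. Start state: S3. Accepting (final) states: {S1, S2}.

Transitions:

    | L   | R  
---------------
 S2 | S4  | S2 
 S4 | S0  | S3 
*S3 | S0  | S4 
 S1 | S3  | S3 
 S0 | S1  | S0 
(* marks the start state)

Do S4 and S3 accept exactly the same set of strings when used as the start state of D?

Yes

Reachable states from the start: {S0,S1,S3,S4}. Unreachable: {S2} — drop them.
P0 = {S1} | {S0,S3,S4}.
On input L, block {S0,S3,S4} splits into {S3,S4} and {S0}.
The partition is now stable with 3 blocks: {S1} | {S3,S4} | {S0}.
S4 and S3 lie in the same block of the stable partition, so they are equivalent — no string distinguishes them.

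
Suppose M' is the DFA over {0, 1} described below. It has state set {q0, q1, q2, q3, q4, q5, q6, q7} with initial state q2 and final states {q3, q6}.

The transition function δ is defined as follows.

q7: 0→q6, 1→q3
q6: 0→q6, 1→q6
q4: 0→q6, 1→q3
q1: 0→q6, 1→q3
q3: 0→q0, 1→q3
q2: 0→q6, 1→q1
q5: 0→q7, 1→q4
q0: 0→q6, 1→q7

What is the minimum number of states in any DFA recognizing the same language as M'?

Reachable states from the start: {q0,q1,q2,q3,q6,q7}. Unreachable: {q4,q5} — drop them.
Start with accepting vs non-accepting: {q3,q6} | {q0,q1,q2,q7}.
On input 0, block {q3,q6} splits into {q3} and {q6}.
Split {q0,q1,q2,q7} by δ(·,1) → {q0,q2} and {q1,q7}.
The partition is now stable with 4 blocks: {q3} | {q0,q2} | {q6} | {q1,q7}.

4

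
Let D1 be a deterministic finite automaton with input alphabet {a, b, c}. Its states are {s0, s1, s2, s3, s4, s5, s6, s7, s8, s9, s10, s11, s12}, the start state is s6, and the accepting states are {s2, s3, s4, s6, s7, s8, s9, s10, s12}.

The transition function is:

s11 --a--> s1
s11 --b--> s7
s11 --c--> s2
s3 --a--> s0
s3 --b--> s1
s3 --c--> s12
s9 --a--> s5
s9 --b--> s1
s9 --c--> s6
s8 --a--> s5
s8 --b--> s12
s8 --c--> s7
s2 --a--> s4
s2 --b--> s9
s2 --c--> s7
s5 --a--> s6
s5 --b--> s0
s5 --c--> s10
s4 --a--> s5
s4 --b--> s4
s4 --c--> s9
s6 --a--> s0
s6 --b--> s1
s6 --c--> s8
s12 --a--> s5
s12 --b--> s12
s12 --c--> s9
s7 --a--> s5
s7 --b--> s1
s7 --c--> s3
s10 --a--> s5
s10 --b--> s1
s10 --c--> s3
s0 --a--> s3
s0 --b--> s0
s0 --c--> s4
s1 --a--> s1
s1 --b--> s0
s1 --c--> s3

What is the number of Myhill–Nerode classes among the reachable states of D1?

6

Reachable states from the start: {s0,s1,s3,s4,s5,s6,s7,s8,s9,s10,s12}. Unreachable: {s2,s11} — drop them.
Start with accepting vs non-accepting: {s3,s4,s6,s7,s8,s9,s10,s12} | {s0,s1,s5}.
On input b, block {s3,s4,s6,s7,s8,s9,s10,s12} splits into {s3,s6,s7,s9,s10} and {s4,s8,s12}.
Split {s3,s6,s7,s9,s10} by δ(·,c) → {s7,s9,s10} and {s3,s6}.
Split {s0,s1,s5} by δ(·,a) → {s0,s5} and {s1}.
Split {s0,s5} by δ(·,c) → {s0} and {s5}.
Stable partition: {s7,s9,s10} | {s0} | {s4,s8,s12} | {s3,s6} | {s1} | {s5} — 6 equivalence classes.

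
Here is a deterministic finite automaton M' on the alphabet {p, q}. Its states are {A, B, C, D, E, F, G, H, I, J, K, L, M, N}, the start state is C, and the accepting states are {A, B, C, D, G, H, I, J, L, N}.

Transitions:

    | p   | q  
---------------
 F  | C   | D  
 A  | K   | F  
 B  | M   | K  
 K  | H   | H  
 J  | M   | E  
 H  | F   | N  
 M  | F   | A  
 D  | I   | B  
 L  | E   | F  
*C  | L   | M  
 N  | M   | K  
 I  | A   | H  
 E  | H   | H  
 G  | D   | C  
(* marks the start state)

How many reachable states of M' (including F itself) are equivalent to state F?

Reachable states from the start: {A,B,C,D,E,F,H,I,K,L,M,N}. Unreachable: {G,J} — drop them.
Initial partition by acceptance: {A,B,C,D,H,I,L,N} | {E,F,K,M}.
Refine {A,B,C,D,H,I,L,N} on symbol p: members go to different blocks, giving {A,B,H,L,N} and {C,D,I}.
Refine {A,B,H,L,N} on symbol q: members go to different blocks, giving {A,B,L,N} and {H}.
On input p, block {E,F,K,M} splits into {E,K} and {F} and {M}.
Refine {A,B,L,N} on symbol p: members go to different blocks, giving {A,L} and {B,N}.
Split {C,D,I} by δ(·,p) → {C,I} and {D}.
Split {C,I} by δ(·,q) → {C} and {I}.
The partition is now stable with 9 blocks: {A,L} | {E,K} | {C} | {H} | {F} | {M} | {B,N} | {D} | {I}.
State F belongs to the block {F}, which has 1 states.

1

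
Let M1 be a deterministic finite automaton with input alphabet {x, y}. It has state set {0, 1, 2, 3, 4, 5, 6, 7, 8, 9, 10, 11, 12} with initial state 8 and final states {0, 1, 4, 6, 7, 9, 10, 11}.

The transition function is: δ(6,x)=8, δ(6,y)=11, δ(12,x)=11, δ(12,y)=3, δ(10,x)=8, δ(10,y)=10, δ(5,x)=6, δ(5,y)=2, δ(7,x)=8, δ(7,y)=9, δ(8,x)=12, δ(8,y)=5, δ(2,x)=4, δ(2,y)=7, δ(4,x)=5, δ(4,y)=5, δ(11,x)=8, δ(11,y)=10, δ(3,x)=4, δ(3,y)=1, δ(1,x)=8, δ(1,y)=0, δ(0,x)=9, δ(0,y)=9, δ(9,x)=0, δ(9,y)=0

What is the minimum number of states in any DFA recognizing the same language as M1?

Initial partition by acceptance: {0,1,4,6,7,9,10,11} | {2,3,5,8,12}.
Refine {0,1,4,6,7,9,10,11} on symbol x: members go to different blocks, giving {1,4,6,7,10,11} and {0,9}.
Refine {1,4,6,7,10,11} on symbol y: members go to different blocks, giving {6,10,11} and {1,7} and {4}.
On input x, block {2,3,5,8,12} splits into {2,3} and {5,12} and {8}.
Stable partition: {6,10,11} | {2,3} | {0,9} | {1,7} | {4} | {5,12} | {8} — 7 equivalence classes.

7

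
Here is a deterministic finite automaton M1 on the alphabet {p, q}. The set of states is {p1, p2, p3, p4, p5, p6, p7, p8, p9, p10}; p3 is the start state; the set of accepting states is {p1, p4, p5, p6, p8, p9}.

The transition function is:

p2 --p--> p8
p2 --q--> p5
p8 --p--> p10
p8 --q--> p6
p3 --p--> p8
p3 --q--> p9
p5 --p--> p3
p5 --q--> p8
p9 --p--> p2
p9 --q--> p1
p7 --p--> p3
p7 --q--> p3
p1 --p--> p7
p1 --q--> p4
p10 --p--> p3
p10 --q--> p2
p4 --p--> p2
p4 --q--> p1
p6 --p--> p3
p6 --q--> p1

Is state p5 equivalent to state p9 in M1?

Yes

Every state is reachable, so we keep all 10.
P0 = {p1,p4,p5,p6,p8,p9} | {p2,p3,p7,p10}.
On input p, block {p2,p3,p7,p10} splits into {p2,p3} and {p7,p10}.
Split {p1,p4,p5,p6,p8,p9} by δ(·,p) → {p4,p5,p6,p9} and {p1,p8}.
The partition is now stable with 4 blocks: {p4,p5,p6,p9} | {p2,p3} | {p7,p10} | {p1,p8}.
p5 and p9 lie in the same block of the stable partition, so they are equivalent — no string distinguishes them.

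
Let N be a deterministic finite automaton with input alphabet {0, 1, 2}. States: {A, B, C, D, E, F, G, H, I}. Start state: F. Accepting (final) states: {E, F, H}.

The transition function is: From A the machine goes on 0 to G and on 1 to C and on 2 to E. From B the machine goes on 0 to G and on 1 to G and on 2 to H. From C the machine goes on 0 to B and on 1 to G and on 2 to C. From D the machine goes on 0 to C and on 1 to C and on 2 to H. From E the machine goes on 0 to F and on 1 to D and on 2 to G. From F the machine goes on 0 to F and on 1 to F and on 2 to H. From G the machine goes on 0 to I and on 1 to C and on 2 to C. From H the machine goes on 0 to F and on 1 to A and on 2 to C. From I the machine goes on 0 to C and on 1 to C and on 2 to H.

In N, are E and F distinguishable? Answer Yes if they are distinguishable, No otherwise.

Yes

Initial partition by acceptance: {E,F,H} | {A,B,C,D,G,I}.
Split {E,F,H} by δ(·,1) → {E,H} and {F}.
Split {A,B,C,D,G,I} by δ(·,2) → {A,B,D,I} and {C,G}.
Stable partition: {E,H} | {A,B,D,I} | {F} | {C,G} — 4 equivalence classes.
E and F end up in different blocks, so they are distinguishable. For instance, the string '1' is accepted from only F.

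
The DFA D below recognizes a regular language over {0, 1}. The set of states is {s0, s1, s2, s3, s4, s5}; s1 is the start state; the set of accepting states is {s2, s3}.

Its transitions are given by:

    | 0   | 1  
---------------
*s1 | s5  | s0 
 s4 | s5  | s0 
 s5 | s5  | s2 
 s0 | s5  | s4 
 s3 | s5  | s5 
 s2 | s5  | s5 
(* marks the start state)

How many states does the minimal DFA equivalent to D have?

3

Reachable states from the start: {s0,s1,s2,s4,s5}. Unreachable: {s3} — drop them.
Initial partition by acceptance: {s2} | {s0,s1,s4,s5}.
Split {s0,s1,s4,s5} by δ(·,1) → {s0,s1,s4} and {s5}.
No further refinement is possible. Final partition (3 blocks): {s2} | {s0,s1,s4} | {s5}.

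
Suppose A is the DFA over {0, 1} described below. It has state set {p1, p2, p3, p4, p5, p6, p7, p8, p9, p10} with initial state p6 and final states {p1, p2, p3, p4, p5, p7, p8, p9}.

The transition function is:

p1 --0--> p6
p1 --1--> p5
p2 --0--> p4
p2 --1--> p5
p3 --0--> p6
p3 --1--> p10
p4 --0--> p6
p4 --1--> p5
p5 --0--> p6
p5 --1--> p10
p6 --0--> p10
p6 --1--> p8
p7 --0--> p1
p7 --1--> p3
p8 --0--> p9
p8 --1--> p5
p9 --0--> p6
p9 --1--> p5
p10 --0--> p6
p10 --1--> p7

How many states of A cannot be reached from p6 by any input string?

2

BFS from p6 reaches {p1, p3, p5, p6, p7, p8, p9, p10}; the 2 state(s) p2, p4 are never visited.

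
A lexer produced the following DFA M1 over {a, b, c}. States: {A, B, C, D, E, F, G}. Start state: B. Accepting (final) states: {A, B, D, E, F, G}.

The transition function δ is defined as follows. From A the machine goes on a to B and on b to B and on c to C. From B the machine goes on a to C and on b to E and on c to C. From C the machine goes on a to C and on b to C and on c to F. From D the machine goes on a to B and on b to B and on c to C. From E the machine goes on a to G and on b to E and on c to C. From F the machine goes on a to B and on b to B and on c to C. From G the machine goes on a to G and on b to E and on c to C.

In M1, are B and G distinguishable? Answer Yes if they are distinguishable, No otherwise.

Yes

Reachable states from the start: {B,C,E,F,G}. Unreachable: {A,D} — drop them.
Start with accepting vs non-accepting: {B,E,F,G} | {C}.
Split {B,E,F,G} by δ(·,a) → {E,F,G} and {B}.
Refine {E,F,G} on symbol a: members go to different blocks, giving {E,G} and {F}.
No further refinement is possible. Final partition (4 blocks): {E,G} | {C} | {B} | {F}.
B and G end up in different blocks, so they are distinguishable. For instance, the string 'a' is accepted from only G.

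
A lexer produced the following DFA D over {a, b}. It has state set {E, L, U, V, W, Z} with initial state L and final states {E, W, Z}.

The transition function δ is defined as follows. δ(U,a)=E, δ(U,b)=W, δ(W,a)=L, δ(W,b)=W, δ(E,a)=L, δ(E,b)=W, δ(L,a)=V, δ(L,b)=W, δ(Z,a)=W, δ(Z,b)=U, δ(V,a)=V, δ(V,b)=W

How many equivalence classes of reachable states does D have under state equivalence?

2

States {E,U,Z} cannot be reached from the start state, so discard them.
Initial partition by acceptance: {W} | {L,V}.
The partition is now stable with 2 blocks: {W} | {L,V}.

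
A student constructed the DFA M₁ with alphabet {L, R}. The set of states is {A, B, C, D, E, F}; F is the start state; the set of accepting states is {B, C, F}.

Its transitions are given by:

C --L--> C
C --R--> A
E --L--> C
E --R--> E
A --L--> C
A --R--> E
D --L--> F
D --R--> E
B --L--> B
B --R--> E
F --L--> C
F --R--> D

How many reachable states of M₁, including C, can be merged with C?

Reachable states from the start: {A,C,D,E,F}. Unreachable: {B} — drop them.
Initial partition by acceptance: {C,F} | {A,D,E}.
No further refinement is possible. Final partition (2 blocks): {C,F} | {A,D,E}.
The equivalence class containing C is {C,F}, of size 2.

2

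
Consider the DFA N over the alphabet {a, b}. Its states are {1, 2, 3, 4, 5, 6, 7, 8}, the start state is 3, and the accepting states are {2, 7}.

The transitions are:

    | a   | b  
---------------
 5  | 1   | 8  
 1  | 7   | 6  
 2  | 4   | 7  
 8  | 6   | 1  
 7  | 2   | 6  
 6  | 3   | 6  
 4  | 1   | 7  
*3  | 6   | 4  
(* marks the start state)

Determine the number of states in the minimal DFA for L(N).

6

First remove the unreachable states {5,8}; 6 states remain.
Initial partition by acceptance: {2,7} | {1,3,4,6}.
On input a, block {2,7} splits into {2} and {7}.
Refine {1,3,4,6} on symbol a: members go to different blocks, giving {3,4,6} and {1}.
Split {3,4,6} by δ(·,a) → {3,6} and {4}.
Split {3,6} by δ(·,b) → {3} and {6}.
No further refinement is possible. Final partition (6 blocks): {2} | {3} | {7} | {1} | {4} | {6}.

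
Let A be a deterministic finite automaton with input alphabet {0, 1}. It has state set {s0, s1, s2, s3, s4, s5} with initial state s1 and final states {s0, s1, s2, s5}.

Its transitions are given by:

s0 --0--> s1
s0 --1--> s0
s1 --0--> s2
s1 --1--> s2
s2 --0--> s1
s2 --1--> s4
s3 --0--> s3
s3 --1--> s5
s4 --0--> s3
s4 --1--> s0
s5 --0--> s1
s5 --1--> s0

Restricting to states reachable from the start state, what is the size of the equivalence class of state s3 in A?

Initial partition by acceptance: {s0,s1,s2,s5} | {s3,s4}.
On input 1, block {s0,s1,s2,s5} splits into {s0,s1,s5} and {s2}.
Split {s0,s1,s5} by δ(·,0) → {s0,s5} and {s1}.
The partition is now stable with 4 blocks: {s0,s5} | {s3,s4} | {s2} | {s1}.
State s3 belongs to the block {s3,s4}, which has 2 states.

2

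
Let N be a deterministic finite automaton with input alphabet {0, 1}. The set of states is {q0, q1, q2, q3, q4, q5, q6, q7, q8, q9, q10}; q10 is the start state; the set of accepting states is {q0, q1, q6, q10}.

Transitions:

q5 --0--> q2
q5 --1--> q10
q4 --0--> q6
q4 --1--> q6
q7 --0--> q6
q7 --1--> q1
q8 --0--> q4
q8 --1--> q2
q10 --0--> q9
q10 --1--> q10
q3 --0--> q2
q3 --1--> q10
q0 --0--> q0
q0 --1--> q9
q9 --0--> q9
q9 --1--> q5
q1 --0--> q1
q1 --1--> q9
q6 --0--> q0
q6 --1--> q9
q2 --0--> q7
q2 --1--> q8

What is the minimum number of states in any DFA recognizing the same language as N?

6

States {q3} cannot be reached from the start state, so discard them.
Start with accepting vs non-accepting: {q0,q1,q6,q10} | {q2,q4,q5,q7,q8,q9}.
Refine {q0,q1,q6,q10} on symbol 0: members go to different blocks, giving {q0,q1,q6} and {q10}.
Refine {q2,q4,q5,q7,q8,q9} on symbol 0: members go to different blocks, giving {q2,q5,q8,q9} and {q4,q7}.
Refine {q2,q5,q8,q9} on symbol 0: members go to different blocks, giving {q2,q8} and {q5,q9}.
Split {q5,q9} by δ(·,0) → {q5} and {q9}.
No further refinement is possible. Final partition (6 blocks): {q0,q1,q6} | {q2,q8} | {q10} | {q4,q7} | {q5} | {q9}.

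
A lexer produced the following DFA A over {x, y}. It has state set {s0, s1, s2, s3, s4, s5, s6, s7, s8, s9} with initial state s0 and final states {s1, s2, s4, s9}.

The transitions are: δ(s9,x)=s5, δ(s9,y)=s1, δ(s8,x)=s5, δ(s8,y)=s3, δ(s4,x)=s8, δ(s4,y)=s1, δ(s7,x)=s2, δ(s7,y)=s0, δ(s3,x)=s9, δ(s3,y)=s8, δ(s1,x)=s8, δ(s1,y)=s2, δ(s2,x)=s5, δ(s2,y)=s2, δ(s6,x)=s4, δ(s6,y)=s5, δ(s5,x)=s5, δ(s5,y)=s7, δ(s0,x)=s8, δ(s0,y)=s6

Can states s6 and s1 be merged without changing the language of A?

Initial partition by acceptance: {s1,s2,s4,s9} | {s0,s3,s5,s6,s7,s8}.
Split {s0,s3,s5,s6,s7,s8} by δ(·,x) → {s0,s5,s8} and {s3,s6,s7}.
The partition is now stable with 3 blocks: {s1,s2,s4,s9} | {s0,s5,s8} | {s3,s6,s7}.
s6 and s1 end up in different blocks, so they are distinguishable. For instance, the string 'ε' is accepted from only s1.

No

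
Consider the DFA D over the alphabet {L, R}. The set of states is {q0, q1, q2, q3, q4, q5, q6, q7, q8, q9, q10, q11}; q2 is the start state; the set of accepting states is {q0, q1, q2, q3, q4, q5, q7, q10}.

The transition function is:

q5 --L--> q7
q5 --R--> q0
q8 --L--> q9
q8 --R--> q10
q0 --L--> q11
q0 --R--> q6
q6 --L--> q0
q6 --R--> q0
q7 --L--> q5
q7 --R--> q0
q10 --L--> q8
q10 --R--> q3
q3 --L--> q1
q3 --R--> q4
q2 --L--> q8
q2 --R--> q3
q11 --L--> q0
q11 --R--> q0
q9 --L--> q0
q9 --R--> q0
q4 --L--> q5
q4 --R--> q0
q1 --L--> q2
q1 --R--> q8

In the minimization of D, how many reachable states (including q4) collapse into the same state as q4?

All states are reachable from the start state.
Initial partition by acceptance: {q0,q1,q2,q3,q4,q5,q7,q10} | {q6,q8,q9,q11}.
On input L, block {q0,q1,q2,q3,q4,q5,q7,q10} splits into {q1,q3,q4,q5,q7} and {q0,q2,q10}.
Refine {q1,q3,q4,q5,q7} on symbol L: members go to different blocks, giving {q3,q4,q5,q7} and {q1}.
Refine {q3,q4,q5,q7} on symbol L: members go to different blocks, giving {q4,q5,q7} and {q3}.
On input L, block {q6,q8,q9,q11} splits into {q6,q9,q11} and {q8}.
Split {q0,q2,q10} by δ(·,L) → {q2,q10} and {q0}.
The partition is now stable with 7 blocks: {q4,q5,q7} | {q6,q9,q11} | {q2,q10} | {q1} | {q3} | {q8} | {q0}.
State q4 belongs to the block {q4,q5,q7}, which has 3 states.

3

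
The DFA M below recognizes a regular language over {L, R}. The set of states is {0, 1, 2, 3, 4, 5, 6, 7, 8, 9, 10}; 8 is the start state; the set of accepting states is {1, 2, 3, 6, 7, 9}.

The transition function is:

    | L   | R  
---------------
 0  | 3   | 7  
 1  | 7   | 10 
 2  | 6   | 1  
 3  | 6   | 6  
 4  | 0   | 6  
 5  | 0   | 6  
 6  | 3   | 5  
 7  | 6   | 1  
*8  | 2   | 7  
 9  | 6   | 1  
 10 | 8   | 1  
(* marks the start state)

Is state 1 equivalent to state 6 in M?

Reachable states from the start: {0,1,2,3,5,6,7,8,10}. Unreachable: {4,9} — drop them.
Start with accepting vs non-accepting: {1,2,3,6,7} | {0,5,8,10}.
Split {1,2,3,6,7} by δ(·,R) → {2,3,7} and {1,6}.
On input L, block {0,5,8,10} splits into {0,8} and {5,10}.
No further refinement is possible. Final partition (4 blocks): {2,3,7} | {0,8} | {1,6} | {5,10}.
1 and 6 lie in the same block of the stable partition, so they are equivalent — no string distinguishes them.

Yes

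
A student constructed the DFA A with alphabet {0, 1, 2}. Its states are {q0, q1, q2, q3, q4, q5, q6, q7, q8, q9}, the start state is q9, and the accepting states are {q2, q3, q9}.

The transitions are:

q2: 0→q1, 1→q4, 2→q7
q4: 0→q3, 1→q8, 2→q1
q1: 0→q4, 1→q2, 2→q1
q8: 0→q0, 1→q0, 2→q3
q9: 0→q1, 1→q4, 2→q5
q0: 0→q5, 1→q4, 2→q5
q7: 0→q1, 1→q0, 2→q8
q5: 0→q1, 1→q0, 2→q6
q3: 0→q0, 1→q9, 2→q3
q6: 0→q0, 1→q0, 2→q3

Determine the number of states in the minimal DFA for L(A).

7

Initial partition by acceptance: {q2,q3,q9} | {q0,q1,q4,q5,q6,q7,q8}.
Refine {q2,q3,q9} on symbol 1: members go to different blocks, giving {q2,q9} and {q3}.
Refine {q0,q1,q4,q5,q6,q7,q8} on symbol 0: members go to different blocks, giving {q0,q1,q5,q6,q7,q8} and {q4}.
On input 0, block {q0,q1,q5,q6,q7,q8} splits into {q0,q5,q6,q7,q8} and {q1}.
Split {q0,q5,q6,q7,q8} by δ(·,0) → {q0,q6,q8} and {q5,q7}.
Refine {q0,q6,q8} on symbol 0: members go to different blocks, giving {q6,q8} and {q0}.
No further refinement is possible. Final partition (7 blocks): {q2,q9} | {q6,q8} | {q3} | {q4} | {q1} | {q5,q7} | {q0}.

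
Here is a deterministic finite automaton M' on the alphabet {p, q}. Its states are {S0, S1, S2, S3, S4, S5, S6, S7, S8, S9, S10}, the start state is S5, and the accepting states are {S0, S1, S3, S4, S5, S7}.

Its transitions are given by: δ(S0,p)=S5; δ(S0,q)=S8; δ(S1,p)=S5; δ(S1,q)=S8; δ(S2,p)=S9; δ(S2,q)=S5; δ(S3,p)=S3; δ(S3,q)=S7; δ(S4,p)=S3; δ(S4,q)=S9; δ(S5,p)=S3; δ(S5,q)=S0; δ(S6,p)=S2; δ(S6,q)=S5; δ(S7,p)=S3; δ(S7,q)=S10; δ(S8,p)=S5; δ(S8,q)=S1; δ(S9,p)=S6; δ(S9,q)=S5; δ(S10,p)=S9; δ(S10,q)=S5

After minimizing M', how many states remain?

First remove the unreachable states {S4}; 10 states remain.
Initial partition by acceptance: {S0,S1,S3,S5,S7} | {S2,S6,S8,S9,S10}.
Split {S0,S1,S3,S5,S7} by δ(·,q) → {S0,S1,S7} and {S3,S5}.
On input p, block {S2,S6,S8,S9,S10} splits into {S2,S6,S9,S10} and {S8}.
Split {S0,S1,S7} by δ(·,q) → {S0,S1} and {S7}.
On input q, block {S3,S5} splits into {S3} and {S5}.
The partition is now stable with 6 blocks: {S0,S1} | {S2,S6,S9,S10} | {S3} | {S8} | {S7} | {S5}.

6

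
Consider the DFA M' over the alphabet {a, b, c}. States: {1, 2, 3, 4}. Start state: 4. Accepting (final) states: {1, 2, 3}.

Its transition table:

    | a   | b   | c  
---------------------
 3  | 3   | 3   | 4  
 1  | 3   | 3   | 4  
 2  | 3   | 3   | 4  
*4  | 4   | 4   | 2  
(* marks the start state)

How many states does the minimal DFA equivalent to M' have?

Reachable states from the start: {2,3,4}. Unreachable: {1} — drop them.
P0 = {2,3} | {4}.
No further refinement is possible. Final partition (2 blocks): {2,3} | {4}.

2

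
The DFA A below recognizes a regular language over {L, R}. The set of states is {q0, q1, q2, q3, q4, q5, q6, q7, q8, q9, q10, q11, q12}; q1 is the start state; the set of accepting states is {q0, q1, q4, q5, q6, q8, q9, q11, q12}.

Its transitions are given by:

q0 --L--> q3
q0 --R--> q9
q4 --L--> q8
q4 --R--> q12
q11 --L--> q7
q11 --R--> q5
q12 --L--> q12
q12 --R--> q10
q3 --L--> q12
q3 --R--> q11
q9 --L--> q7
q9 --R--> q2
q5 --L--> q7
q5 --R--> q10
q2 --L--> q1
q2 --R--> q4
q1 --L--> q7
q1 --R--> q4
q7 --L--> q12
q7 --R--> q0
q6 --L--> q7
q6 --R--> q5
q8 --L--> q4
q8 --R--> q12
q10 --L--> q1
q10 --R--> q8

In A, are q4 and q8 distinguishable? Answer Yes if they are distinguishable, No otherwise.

No

States {q6} cannot be reached from the start state, so discard them.
P0 = {q0,q1,q4,q5,q8,q9,q11,q12} | {q2,q3,q7,q10}.
Split {q0,q1,q4,q5,q8,q9,q11,q12} by δ(·,L) → {q0,q1,q5,q9,q11} and {q4,q8,q12}.
Split {q0,q1,q5,q9,q11} by δ(·,R) → {q0,q11} and {q5,q9} and {q1}.
Refine {q2,q3,q7,q10} on symbol L: members go to different blocks, giving {q2,q10} and {q3,q7}.
On input R, block {q4,q8,q12} splits into {q4,q8} and {q12}.
Stable partition: {q0,q11} | {q2,q10} | {q4,q8} | {q5,q9} | {q1} | {q3,q7} | {q12} — 7 equivalence classes.
q4 and q8 lie in the same block of the stable partition, so they are equivalent — no string distinguishes them.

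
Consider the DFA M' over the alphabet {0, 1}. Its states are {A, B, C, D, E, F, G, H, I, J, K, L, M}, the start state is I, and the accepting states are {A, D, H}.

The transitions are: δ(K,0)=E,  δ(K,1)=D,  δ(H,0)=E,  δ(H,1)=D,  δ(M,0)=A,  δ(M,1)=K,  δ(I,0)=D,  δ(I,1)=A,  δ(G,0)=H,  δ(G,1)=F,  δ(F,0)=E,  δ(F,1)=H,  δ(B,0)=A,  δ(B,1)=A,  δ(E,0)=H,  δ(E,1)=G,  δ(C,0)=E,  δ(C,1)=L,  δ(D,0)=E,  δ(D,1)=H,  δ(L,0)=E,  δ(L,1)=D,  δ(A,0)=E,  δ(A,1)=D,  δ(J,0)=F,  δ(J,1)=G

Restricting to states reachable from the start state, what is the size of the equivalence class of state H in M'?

States {B,C,J,K,L,M} cannot be reached from the start state, so discard them.
P0 = {A,D,H} | {E,F,G,I}.
Split {E,F,G,I} by δ(·,0) → {E,G,I} and {F}.
Split {E,G,I} by δ(·,1) → {E} and {G} and {I}.
The partition is now stable with 5 blocks: {A,D,H} | {E} | {F} | {G} | {I}.
State H belongs to the block {A,D,H}, which has 3 states.

3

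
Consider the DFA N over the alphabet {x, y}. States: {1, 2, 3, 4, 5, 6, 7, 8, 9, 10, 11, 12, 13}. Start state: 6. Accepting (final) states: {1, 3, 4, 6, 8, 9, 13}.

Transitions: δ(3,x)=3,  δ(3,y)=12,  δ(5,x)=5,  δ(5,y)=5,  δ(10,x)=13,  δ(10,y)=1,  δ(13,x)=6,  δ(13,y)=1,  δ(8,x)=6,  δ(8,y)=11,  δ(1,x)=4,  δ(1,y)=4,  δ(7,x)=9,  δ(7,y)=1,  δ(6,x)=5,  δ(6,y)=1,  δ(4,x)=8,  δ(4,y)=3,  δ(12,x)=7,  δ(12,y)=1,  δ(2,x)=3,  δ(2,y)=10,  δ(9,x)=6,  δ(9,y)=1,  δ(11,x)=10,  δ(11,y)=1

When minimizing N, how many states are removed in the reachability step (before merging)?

No path from 6 leads to 2; the other 12 states are all reachable.

1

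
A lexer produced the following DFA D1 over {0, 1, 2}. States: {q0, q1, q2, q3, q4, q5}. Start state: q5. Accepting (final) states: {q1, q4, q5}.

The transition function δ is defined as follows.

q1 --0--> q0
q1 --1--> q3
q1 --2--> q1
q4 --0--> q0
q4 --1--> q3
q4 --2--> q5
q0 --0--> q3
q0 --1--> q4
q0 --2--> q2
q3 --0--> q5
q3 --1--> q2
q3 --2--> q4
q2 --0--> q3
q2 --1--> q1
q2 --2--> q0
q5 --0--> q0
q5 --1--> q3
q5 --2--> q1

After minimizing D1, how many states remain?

3

P0 = {q1,q4,q5} | {q0,q2,q3}.
Split {q0,q2,q3} by δ(·,0) → {q0,q2} and {q3}.
The partition is now stable with 3 blocks: {q1,q4,q5} | {q0,q2} | {q3}.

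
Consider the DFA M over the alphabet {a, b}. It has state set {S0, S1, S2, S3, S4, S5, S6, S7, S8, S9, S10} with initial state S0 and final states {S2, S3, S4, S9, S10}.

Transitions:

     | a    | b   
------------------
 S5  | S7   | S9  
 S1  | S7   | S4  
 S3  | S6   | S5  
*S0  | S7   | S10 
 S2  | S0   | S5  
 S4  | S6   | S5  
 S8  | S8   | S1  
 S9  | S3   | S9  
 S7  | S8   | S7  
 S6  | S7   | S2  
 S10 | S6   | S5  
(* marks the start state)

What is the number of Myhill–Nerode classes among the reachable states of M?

6

All states are reachable from the start state.
Initial partition by acceptance: {S2,S3,S4,S9,S10} | {S0,S1,S5,S6,S7,S8}.
Refine {S2,S3,S4,S9,S10} on symbol a: members go to different blocks, giving {S2,S3,S4,S10} and {S9}.
Refine {S0,S1,S5,S6,S7,S8} on symbol b: members go to different blocks, giving {S0,S1,S6} and {S7,S8} and {S5}.
On input b, block {S7,S8} splits into {S7} and {S8}.
The partition is now stable with 6 blocks: {S2,S3,S4,S10} | {S0,S1,S6} | {S9} | {S7} | {S5} | {S8}.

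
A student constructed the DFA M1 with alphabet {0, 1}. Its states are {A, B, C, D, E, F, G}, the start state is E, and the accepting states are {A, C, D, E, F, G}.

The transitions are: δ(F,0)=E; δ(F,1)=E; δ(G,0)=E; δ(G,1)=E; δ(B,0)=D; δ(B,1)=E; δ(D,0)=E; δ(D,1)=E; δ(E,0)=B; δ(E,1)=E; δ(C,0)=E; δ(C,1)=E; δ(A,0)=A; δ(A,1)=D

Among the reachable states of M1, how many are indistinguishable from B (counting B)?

1

First remove the unreachable states {A,C,F,G}; 3 states remain.
P0 = {D,E} | {B}.
Refine {D,E} on symbol 0: members go to different blocks, giving {D} and {E}.
The partition is now stable with 3 blocks: {D} | {B} | {E}.
The equivalence class containing B is {B}, of size 1.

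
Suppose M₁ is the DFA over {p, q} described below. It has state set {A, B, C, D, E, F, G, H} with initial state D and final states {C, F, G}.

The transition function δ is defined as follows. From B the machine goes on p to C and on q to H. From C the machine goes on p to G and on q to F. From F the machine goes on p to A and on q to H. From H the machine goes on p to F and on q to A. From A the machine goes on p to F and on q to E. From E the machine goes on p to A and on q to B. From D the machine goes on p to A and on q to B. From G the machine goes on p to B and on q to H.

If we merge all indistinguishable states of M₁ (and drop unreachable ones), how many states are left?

7

P0 = {C,F,G} | {A,B,D,E,H}.
Refine {C,F,G} on symbol p: members go to different blocks, giving {F,G} and {C}.
Split {A,B,D,E,H} by δ(·,p) → {A,H} and {D,E} and {B}.
Split {F,G} by δ(·,p) → {F} and {G}.
Refine {A,H} on symbol q: members go to different blocks, giving {A} and {H}.
No further refinement is possible. Final partition (7 blocks): {F} | {A} | {C} | {D,E} | {B} | {G} | {H}.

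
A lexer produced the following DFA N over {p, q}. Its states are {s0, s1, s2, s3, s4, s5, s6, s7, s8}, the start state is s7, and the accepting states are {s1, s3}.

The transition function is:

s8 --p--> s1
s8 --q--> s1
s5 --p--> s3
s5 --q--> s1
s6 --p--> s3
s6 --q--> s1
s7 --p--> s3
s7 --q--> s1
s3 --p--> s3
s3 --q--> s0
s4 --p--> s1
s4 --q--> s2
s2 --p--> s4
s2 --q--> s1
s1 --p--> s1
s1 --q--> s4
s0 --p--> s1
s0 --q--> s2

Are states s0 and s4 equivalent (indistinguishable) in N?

Reachable states from the start: {s0,s1,s2,s3,s4,s7}. Unreachable: {s5,s6,s8} — drop them.
P0 = {s1,s3} | {s0,s2,s4,s7}.
Split {s0,s2,s4,s7} by δ(·,p) → {s0,s4,s7} and {s2}.
On input q, block {s0,s4,s7} splits into {s0,s4} and {s7}.
No further refinement is possible. Final partition (4 blocks): {s1,s3} | {s0,s4} | {s2} | {s7}.
s0 and s4 lie in the same block of the stable partition, so they are equivalent — no string distinguishes them.

Yes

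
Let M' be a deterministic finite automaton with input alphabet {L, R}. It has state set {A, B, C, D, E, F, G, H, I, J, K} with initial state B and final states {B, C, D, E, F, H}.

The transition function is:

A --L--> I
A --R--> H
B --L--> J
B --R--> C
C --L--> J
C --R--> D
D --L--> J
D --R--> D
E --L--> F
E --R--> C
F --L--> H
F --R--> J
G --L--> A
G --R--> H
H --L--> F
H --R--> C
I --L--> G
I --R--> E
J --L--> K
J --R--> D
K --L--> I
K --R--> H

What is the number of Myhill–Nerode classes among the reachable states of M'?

Start with accepting vs non-accepting: {B,C,D,E,F,H} | {A,G,I,J,K}.
Refine {B,C,D,E,F,H} on symbol L: members go to different blocks, giving {B,C,D} and {E,F,H}.
Split {A,G,I,J,K} by δ(·,R) → {A,G,I,K} and {J}.
Refine {E,F,H} on symbol R: members go to different blocks, giving {E,H} and {F}.
The partition is now stable with 5 blocks: {B,C,D} | {A,G,I,K} | {E,H} | {J} | {F}.

5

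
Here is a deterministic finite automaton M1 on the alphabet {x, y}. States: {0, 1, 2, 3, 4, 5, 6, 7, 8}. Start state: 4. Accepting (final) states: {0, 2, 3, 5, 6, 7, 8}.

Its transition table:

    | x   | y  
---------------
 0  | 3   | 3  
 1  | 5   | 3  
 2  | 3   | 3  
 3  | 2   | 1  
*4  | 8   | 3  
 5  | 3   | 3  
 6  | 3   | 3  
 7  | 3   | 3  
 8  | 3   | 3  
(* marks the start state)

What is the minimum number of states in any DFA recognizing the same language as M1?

3

States {0,6,7} cannot be reached from the start state, so discard them.
Start with accepting vs non-accepting: {2,3,5,8} | {1,4}.
On input y, block {2,3,5,8} splits into {2,5,8} and {3}.
No further refinement is possible. Final partition (3 blocks): {2,5,8} | {1,4} | {3}.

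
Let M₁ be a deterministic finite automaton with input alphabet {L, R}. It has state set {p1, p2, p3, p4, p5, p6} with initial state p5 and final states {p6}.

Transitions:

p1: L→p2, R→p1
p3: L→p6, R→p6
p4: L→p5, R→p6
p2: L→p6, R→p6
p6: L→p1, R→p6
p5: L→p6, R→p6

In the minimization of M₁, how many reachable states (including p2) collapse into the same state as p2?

States {p3,p4} cannot be reached from the start state, so discard them.
Start with accepting vs non-accepting: {p6} | {p1,p2,p5}.
Refine {p1,p2,p5} on symbol L: members go to different blocks, giving {p2,p5} and {p1}.
The partition is now stable with 3 blocks: {p6} | {p2,p5} | {p1}.
State p2 belongs to the block {p2,p5}, which has 2 states.

2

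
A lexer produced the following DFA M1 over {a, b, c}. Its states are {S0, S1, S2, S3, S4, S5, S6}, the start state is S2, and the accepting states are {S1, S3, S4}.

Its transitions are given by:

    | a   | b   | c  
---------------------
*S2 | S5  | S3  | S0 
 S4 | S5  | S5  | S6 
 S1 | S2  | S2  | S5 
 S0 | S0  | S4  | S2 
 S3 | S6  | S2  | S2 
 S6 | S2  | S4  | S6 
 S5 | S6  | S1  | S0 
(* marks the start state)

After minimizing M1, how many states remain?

P0 = {S1,S3,S4} | {S0,S2,S5,S6}.
The partition is now stable with 2 blocks: {S1,S3,S4} | {S0,S2,S5,S6}.

2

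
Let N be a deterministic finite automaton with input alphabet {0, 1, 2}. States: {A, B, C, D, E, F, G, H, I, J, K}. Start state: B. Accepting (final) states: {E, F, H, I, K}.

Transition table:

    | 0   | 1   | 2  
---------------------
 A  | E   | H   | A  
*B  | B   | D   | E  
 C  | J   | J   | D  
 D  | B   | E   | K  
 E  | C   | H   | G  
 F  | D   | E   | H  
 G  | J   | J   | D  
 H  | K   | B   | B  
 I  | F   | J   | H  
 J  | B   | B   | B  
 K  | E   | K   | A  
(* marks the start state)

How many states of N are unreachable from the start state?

2

Starting at B and following transitions, the reachable set is {A, B, C, D, E, G, H, J, K}. That leaves F, I unreachable — 2 in total.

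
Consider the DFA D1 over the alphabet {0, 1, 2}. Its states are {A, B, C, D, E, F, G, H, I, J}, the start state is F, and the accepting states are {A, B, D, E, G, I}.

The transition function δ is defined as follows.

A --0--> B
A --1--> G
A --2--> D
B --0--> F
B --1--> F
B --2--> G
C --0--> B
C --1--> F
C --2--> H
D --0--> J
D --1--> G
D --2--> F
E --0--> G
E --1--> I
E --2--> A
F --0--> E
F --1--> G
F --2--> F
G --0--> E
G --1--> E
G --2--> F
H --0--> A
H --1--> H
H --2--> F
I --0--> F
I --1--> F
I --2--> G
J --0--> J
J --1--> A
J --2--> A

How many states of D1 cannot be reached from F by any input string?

2

Starting at F and following transitions, the reachable set is {A, B, D, E, F, G, I, J}. That leaves C, H unreachable — 2 in total.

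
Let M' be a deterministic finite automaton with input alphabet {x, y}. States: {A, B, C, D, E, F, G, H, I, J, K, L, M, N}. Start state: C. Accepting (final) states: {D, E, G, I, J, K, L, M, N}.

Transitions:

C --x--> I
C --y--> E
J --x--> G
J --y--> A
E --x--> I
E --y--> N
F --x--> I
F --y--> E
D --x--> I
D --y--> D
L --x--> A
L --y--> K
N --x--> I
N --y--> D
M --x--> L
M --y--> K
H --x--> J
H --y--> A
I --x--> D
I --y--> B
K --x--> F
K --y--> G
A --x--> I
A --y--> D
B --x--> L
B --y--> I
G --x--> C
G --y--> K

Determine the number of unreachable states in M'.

3

No path from C leads to H, J, M; the other 11 states are all reachable.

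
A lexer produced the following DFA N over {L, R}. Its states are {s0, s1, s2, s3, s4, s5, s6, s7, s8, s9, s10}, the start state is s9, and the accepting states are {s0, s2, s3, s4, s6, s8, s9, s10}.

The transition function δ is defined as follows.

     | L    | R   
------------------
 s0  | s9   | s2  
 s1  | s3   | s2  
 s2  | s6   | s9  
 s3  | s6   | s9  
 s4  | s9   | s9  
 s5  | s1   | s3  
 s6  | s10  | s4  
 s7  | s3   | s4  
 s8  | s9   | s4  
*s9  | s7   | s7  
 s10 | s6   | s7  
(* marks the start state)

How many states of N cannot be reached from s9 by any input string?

Starting at s9 and following transitions, the reachable set is {s3, s4, s6, s7, s9, s10}. That leaves s0, s1, s2, s5, s8 unreachable — 5 in total.

5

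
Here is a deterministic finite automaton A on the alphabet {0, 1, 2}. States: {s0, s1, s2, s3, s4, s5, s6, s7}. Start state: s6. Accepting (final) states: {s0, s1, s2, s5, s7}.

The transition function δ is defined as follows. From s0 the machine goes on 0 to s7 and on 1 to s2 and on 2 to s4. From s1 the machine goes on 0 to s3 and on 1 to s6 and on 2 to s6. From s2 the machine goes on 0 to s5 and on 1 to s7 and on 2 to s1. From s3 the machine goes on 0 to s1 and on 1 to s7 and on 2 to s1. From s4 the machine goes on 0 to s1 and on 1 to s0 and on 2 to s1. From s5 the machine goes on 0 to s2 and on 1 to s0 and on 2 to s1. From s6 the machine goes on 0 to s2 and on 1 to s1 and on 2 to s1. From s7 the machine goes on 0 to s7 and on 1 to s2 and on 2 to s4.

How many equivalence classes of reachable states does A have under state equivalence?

All states are reachable from the start state.
P0 = {s0,s1,s2,s5,s7} | {s3,s4,s6}.
Refine {s0,s1,s2,s5,s7} on symbol 0: members go to different blocks, giving {s0,s2,s5,s7} and {s1}.
Split {s0,s2,s5,s7} by δ(·,2) → {s0,s7} and {s2,s5}.
Split {s3,s4,s6} by δ(·,0) → {s3,s4} and {s6}.
Stable partition: {s0,s7} | {s3,s4} | {s1} | {s2,s5} | {s6} — 5 equivalence classes.

5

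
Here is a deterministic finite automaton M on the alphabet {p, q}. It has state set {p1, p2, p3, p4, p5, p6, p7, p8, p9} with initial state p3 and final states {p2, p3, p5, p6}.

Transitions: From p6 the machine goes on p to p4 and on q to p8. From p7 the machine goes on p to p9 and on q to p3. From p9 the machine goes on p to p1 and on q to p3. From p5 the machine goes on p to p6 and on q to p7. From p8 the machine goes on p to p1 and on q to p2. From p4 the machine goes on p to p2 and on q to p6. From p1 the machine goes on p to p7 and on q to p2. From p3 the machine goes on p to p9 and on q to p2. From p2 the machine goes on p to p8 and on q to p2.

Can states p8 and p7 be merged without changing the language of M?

First remove the unreachable states {p4,p5,p6}; 6 states remain.
Start with accepting vs non-accepting: {p2,p3} | {p1,p7,p8,p9}.
The partition is now stable with 2 blocks: {p2,p3} | {p1,p7,p8,p9}.
p8 and p7 lie in the same block of the stable partition, so they are equivalent — no string distinguishes them.

Yes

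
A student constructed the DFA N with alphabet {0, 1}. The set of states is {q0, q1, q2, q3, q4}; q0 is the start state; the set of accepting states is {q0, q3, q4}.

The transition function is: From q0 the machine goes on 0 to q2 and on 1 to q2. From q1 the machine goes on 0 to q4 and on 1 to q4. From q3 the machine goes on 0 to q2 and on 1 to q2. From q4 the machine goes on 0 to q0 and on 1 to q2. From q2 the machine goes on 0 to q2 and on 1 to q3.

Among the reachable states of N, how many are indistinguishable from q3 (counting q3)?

2

First remove the unreachable states {q1,q4}; 3 states remain.
P0 = {q0,q3} | {q2}.
No further refinement is possible. Final partition (2 blocks): {q0,q3} | {q2}.
State q3 belongs to the block {q0,q3}, which has 2 states.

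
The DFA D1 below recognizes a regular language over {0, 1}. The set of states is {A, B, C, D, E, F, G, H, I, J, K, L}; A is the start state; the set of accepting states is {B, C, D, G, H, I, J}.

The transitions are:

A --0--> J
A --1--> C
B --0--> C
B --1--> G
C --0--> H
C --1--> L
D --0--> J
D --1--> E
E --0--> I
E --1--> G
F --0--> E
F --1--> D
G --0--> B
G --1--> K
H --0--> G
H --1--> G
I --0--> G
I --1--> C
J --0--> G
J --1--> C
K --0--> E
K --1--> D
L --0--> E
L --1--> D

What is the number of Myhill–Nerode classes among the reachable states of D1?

First remove the unreachable states {F}; 11 states remain.
Initial partition by acceptance: {B,C,D,G,H,I,J} | {A,E,K,L}.
Split {B,C,D,G,H,I,J} by δ(·,1) → {B,H,I,J} and {C,D,G}.
Split {A,E,K,L} by δ(·,0) → {A,E} and {K,L}.
On input 1, block {C,D,G} splits into {C,G} and {D}.
No further refinement is possible. Final partition (5 blocks): {B,H,I,J} | {A,E} | {C,G} | {K,L} | {D}.

5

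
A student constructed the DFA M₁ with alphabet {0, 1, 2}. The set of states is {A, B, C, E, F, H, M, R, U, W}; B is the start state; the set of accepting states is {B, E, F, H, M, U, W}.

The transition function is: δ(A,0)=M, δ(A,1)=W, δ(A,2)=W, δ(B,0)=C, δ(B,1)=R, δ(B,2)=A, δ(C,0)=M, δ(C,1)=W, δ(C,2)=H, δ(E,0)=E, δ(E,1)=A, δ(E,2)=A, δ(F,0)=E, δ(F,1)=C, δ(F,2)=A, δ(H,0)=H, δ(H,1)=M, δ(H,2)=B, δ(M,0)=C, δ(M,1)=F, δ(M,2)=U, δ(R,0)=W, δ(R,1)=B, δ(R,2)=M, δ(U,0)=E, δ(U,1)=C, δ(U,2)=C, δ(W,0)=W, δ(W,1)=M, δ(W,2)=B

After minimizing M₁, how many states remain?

Every state is reachable, so we keep all 10.
P0 = {B,E,F,H,M,U,W} | {A,C,R}.
Refine {B,E,F,H,M,U,W} on symbol 0: members go to different blocks, giving {E,F,H,U,W} and {B,M}.
Split {E,F,H,U,W} by δ(·,1) → {E,F,U} and {H,W}.
Split {A,C,R} by δ(·,0) → {A,C} and {R}.
Refine {B,M} on symbol 1: members go to different blocks, giving {B} and {M}.
No further refinement is possible. Final partition (6 blocks): {E,F,U} | {A,C} | {B} | {H,W} | {R} | {M}.

6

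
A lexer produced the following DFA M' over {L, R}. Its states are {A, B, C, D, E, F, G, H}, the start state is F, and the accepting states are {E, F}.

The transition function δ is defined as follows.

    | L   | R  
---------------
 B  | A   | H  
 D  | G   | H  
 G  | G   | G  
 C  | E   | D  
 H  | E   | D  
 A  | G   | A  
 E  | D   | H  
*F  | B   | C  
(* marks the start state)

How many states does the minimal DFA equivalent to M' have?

P0 = {E,F} | {A,B,C,D,G,H}.
On input L, block {A,B,C,D,G,H} splits into {A,B,D,G} and {C,H}.
On input R, block {A,B,D,G} splits into {A,G} and {B,D}.
The partition is now stable with 4 blocks: {E,F} | {A,G} | {C,H} | {B,D}.

4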